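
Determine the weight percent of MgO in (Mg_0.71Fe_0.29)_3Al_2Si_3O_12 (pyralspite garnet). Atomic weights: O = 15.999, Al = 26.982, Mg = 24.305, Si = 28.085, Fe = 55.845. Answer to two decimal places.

19.94 wt%

Molar mass of (Mg_0.71Fe_0.29)_3Al_2Si_3O_12 = 2.13×24.305 + 0.87×55.845 + 2×26.982 + 3×28.085 + 12×15.999 = 430.562 g/mol.
Each formula unit contains 2.13 Mg, equivalent to 2.13/1 = 2.1300 mol MgO.
M(MgO) = 1×24.305 + 1×15.999 = 40.304 g/mol.
Mass of MgO per formula unit = 2.1300 × 40.304 = 85.848 g.
MgO wt% = 85.848 / 430.562 × 100 = 19.94%.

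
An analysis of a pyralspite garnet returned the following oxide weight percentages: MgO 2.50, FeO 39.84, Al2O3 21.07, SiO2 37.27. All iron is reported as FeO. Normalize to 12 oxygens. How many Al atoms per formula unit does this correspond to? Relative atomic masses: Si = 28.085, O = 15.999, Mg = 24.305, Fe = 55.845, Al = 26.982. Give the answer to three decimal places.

MgO: 2.50/40.304 = 0.06203 mol → 0.06203 mol Mg, 0.06203 mol O.
FeO: 39.84/71.844 = 0.55453 mol → 0.55453 mol Fe, 0.55453 mol O.
Al2O3: 21.07/101.961 = 0.20665 mol → 0.41330 mol Al, 0.61995 mol O.
SiO2: 37.27/60.083 = 0.62031 mol → 0.62031 mol Si, 1.24062 mol O.
Total oxygen = 2.47713 mol. Normalization factor = 12/2.47713 = 4.84432.
Al per 12 O = 0.41330 × 4.84432 = 2.002.

2.002 Al apfu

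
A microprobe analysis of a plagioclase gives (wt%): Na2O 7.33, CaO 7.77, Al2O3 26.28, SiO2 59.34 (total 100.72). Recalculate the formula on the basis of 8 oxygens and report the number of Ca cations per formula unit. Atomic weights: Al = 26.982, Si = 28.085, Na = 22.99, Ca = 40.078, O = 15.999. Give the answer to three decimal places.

0.369 Ca apfu

Na2O: 7.33/61.979 = 0.11827 mol → 0.23654 mol Na, 0.11827 mol O.
CaO: 7.77/56.077 = 0.13856 mol → 0.13856 mol Ca, 0.13856 mol O.
Al2O3: 26.28/101.961 = 0.25775 mol → 0.51550 mol Al, 0.77325 mol O.
SiO2: 59.34/60.083 = 0.98763 mol → 0.98763 mol Si, 1.97526 mol O.
Total oxygen = 3.00534 mol. Normalization factor = 8/3.00534 = 2.66193.
Ca per 8 O = 0.13856 × 2.66193 = 0.369.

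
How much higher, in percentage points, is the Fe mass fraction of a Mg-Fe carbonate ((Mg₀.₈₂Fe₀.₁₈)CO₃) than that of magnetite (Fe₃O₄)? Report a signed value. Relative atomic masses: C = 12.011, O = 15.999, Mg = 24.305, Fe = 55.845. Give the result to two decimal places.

M((Mg₀.₈₂Fe₀.₁₈)CO₃) = 89.990 g/mol, so wt% Fe = 10.052/89.990 × 100 = 11.17%.
M(Fe₃O₄) = 231.531 g/mol, so wt% Fe = 167.535/231.531 × 100 = 72.36%.
11.17 − 72.36 = -61.19 pp.

-61.19 percentage points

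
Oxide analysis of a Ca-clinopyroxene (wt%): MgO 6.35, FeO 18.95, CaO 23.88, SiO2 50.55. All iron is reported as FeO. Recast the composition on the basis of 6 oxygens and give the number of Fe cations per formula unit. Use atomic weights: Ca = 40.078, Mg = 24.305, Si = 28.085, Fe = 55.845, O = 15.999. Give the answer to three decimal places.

MgO (M=40.304): mol = 0.15755; Mg = 0.15755, O = 0.15755.
FeO (M=71.844): mol = 0.26377; Fe = 0.26377, O = 0.26377.
CaO (M=56.077): mol = 0.42584; Ca = 0.42584, O = 0.42584.
SiO2 (M=60.083): mol = 0.84134; Si = 0.84134, O = 1.68268.
ΣO = 2.52984; factor = 6/ΣO = 2.37169.
Fe apfu = 0.26377 × 2.37169 = 0.626.

0.626 Fe apfu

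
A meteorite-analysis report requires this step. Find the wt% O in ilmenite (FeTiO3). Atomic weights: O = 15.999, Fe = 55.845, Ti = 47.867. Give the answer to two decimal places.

Formula mass = 1×55.845 + 1×47.867 + 3×15.999 = 151.709 g/mol, of which 47.997 g is O.
So O makes up 47.997/151.709 = 0.3164 of the mass, i.e. 31.64%.

31.64 weight percent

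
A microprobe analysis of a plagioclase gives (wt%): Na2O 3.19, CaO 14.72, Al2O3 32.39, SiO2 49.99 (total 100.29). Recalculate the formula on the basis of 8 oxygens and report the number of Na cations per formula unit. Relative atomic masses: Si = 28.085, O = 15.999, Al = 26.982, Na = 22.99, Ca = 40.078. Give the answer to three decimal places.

0.281 Na apfu

3.19 wt% Na2O ÷ 61.979 g/mol = 0.05147 mol, giving 0.10294 Na and 0.05147 O.
14.72 wt% CaO ÷ 56.077 g/mol = 0.26250 mol, giving 0.26250 Ca and 0.26250 O.
32.39 wt% Al2O3 ÷ 101.961 g/mol = 0.31767 mol, giving 0.63534 Al and 0.95301 O.
49.99 wt% SiO2 ÷ 60.083 g/mol = 0.83202 mol, giving 0.83202 Si and 1.66404 O.
Oxygen sums to 2.93102; scaling by 8/2.93102 = 2.72943 puts the formula on 8 O.
Na: 0.10294 × 2.72943 = 0.281 atoms per formula unit.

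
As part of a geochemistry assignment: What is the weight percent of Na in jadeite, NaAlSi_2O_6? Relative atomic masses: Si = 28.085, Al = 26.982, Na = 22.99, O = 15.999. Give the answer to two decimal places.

M(NaAlSi_2O_6) = 202.136 g/mol.
Na contributes 1 × 22.99 = 22.990 g per mole.
22.990/202.136 = 0.1137 → 11.37%.

11.37 wt%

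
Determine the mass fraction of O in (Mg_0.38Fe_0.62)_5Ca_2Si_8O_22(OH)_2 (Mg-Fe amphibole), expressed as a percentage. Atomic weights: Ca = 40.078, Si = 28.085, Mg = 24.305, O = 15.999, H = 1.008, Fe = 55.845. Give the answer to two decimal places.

42.19 wt%

Molar mass of (Mg_0.38Fe_0.62)_5Ca_2Si_8O_22(OH)_2: 1.90*24.305 + 3.10*55.845 + 2*40.078 + 8*28.085 + 24*15.999 + 2*1.008 = 910.127 g/mol.
Mass of O per formula unit: 24 × 15.999 = 383.976 g.
Weight fraction O = 383.976 / 910.127 = 0.4219.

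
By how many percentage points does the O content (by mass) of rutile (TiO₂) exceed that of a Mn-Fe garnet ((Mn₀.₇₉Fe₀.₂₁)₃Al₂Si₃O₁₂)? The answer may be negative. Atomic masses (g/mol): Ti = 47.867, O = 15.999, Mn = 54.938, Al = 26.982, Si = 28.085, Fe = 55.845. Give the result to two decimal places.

1.33 percentage points

M(TiO₂) = 79.865 g/mol, so wt% O = 31.998/79.865 × 100 = 40.07%.
M((Mn₀.₇₉Fe₀.₂₁)₃Al₂Si₃O₁₂) = 495.592 g/mol, so wt% O = 191.988/495.592 × 100 = 38.74%.
40.07 − 38.74 = 1.33 pp.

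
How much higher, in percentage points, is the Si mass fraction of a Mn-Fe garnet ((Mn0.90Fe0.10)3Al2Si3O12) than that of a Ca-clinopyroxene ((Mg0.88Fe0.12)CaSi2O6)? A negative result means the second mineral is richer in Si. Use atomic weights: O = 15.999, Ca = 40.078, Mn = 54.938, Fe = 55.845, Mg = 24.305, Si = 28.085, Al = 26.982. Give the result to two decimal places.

M((Mn0.90Fe0.10)3Al2Si3O12) = 495.293 g/mol, so wt% Si = 84.255/495.293 × 100 = 17.01%.
M((Mg0.88Fe0.12)CaSi2O6) = 220.332 g/mol, so wt% Si = 56.170/220.332 × 100 = 25.49%.
17.01 − 25.49 = -8.48 pp.

-8.48 percentage points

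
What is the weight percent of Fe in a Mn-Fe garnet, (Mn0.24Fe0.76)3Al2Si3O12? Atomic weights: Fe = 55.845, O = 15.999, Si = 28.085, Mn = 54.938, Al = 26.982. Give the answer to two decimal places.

25.61 wt%

Formula mass = 0.72*54.938 + 2.28*55.845 + 2*26.982 + 3*28.085 + 12*15.999 = 497.089 g/mol, of which 127.327 g is Fe.
So Fe makes up 127.327/497.089 = 0.2561 of the mass, i.e. 25.61%.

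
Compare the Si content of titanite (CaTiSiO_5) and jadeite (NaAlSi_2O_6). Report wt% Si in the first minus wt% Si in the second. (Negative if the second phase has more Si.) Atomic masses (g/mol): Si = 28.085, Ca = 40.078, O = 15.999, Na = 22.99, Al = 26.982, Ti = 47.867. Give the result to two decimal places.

-13.46 percentage points

M(CaTiSiO_5) = 196.025 g/mol, so wt% Si = 28.085/196.025 × 100 = 14.33%.
M(NaAlSi_2O_6) = 202.136 g/mol, so wt% Si = 56.170/202.136 × 100 = 27.79%.
14.33 − 27.79 = -13.46 pp.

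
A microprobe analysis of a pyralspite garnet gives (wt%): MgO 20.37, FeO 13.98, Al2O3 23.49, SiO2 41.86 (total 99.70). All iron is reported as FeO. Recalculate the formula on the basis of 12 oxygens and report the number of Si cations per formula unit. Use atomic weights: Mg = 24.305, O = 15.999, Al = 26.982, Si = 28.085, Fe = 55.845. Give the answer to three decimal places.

3.002 Si apfu

MgO: 20.37/40.304 = 0.50541 mol → 0.50541 mol Mg, 0.50541 mol O.
FeO: 13.98/71.844 = 0.19459 mol → 0.19459 mol Fe, 0.19459 mol O.
Al2O3: 23.49/101.961 = 0.23038 mol → 0.46076 mol Al, 0.69114 mol O.
SiO2: 41.86/60.083 = 0.69670 mol → 0.69670 mol Si, 1.39340 mol O.
Total oxygen = 2.78454 mol. Normalization factor = 12/2.78454 = 4.30951.
Si per 12 O = 0.69670 × 4.30951 = 3.002.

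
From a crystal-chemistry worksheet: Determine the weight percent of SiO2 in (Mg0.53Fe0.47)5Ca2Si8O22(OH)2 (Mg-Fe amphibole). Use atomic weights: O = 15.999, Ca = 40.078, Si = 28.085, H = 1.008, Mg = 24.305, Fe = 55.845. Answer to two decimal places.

M((Mg0.53Fe0.47)5Ca2Si8O22(OH)2) = 886.472 g/mol; M(SiO2) = 60.083 g/mol.
Moles SiO2 per formula unit = 8 Si ÷ 1 = 8.0000.
SiO2 fraction = (8.0000 × 60.083) / 886.472 = 480.664/886.472 = 0.5422.

54.22 wt%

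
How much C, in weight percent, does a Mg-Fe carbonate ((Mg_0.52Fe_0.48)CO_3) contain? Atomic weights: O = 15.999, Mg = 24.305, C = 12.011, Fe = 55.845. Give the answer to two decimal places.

Formula mass = 0.52*24.305 + 0.48*55.845 + 1*12.011 + 3*15.999 = 99.452 g/mol, of which 12.011 g is C.
So C makes up 12.011/99.452 = 0.1208 of the mass, i.e. 12.08%.

12.08 weight percent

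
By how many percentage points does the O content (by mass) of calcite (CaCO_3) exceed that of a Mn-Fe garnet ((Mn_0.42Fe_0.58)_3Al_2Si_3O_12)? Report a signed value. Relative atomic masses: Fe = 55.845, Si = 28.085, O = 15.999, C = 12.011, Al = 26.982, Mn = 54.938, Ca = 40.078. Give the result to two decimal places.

9.30 percentage points

O in CaCO_3: molar mass 100.086 g/mol; 3×15.999 = 47.997 g → 47.96 wt%.
O in (Mn_0.42Fe_0.58)_3Al_2Si_3O_12: molar mass 496.599 g/mol; 12×15.999 = 191.988 g → 38.66 wt%.
Difference = 47.96 − 38.66 = 9.30 percentage points.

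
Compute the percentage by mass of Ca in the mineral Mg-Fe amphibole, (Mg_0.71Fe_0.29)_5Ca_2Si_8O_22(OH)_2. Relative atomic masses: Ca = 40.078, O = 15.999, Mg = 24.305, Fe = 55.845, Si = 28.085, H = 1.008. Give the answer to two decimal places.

9.34 weight percent

Formula mass = 3.55×24.305 + 1.45×55.845 + 2×40.078 + 8×28.085 + 24×15.999 + 2×1.008 = 858.086 g/mol, of which 80.156 g is Ca.
So Ca makes up 80.156/858.086 = 0.0934 of the mass, i.e. 9.34%.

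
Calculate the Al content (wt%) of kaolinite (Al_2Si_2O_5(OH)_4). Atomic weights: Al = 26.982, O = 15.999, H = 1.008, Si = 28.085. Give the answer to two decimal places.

M(Al_2Si_2O_5(OH)_4) = 258.157 g/mol.
Al contributes 2 × 26.982 = 53.964 g per mole.
53.964/258.157 = 0.2090 → 20.90%.

20.90 wt%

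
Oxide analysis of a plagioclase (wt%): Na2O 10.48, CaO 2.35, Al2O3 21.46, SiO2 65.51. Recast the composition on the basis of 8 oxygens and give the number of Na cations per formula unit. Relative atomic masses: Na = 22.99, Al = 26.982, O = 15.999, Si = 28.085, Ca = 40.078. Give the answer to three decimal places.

0.895 Na apfu

10.48 wt% Na2O ÷ 61.979 g/mol = 0.16909 mol, giving 0.33818 Na and 0.16909 O.
2.35 wt% CaO ÷ 56.077 g/mol = 0.04191 mol, giving 0.04191 Ca and 0.04191 O.
21.46 wt% Al2O3 ÷ 101.961 g/mol = 0.21047 mol, giving 0.42094 Al and 0.63141 O.
65.51 wt% SiO2 ÷ 60.083 g/mol = 1.09033 mol, giving 1.09033 Si and 2.18066 O.
Oxygen sums to 3.02307; scaling by 8/3.02307 = 2.64632 puts the formula on 8 O.
Na: 0.33818 × 2.64632 = 0.895 atoms per formula unit.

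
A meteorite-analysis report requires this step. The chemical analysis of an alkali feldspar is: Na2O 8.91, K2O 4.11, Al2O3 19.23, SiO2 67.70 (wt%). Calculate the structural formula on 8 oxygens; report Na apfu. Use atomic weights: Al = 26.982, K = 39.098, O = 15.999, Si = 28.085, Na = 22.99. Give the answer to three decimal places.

8.91 wt% Na2O ÷ 61.979 g/mol = 0.14376 mol, giving 0.28752 Na and 0.14376 O.
4.11 wt% K2O ÷ 94.195 g/mol = 0.04363 mol, giving 0.08726 K and 0.04363 O.
19.23 wt% Al2O3 ÷ 101.961 g/mol = 0.18860 mol, giving 0.37720 Al and 0.56580 O.
67.70 wt% SiO2 ÷ 60.083 g/mol = 1.12677 mol, giving 1.12677 Si and 2.25354 O.
Oxygen sums to 3.00673; scaling by 8/3.00673 = 2.66070 puts the formula on 8 O.
Na: 0.28752 × 2.66070 = 0.765 atoms per formula unit.

0.765 Na apfu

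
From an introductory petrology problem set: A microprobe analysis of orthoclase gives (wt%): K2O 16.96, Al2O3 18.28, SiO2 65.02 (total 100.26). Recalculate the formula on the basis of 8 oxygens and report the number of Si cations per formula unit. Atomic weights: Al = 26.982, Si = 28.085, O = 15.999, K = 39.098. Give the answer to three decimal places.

16.96 wt% K2O ÷ 94.195 g/mol = 0.18005 mol, giving 0.36010 K and 0.18005 O.
18.28 wt% Al2O3 ÷ 101.961 g/mol = 0.17928 mol, giving 0.35856 Al and 0.53784 O.
65.02 wt% SiO2 ÷ 60.083 g/mol = 1.08217 mol, giving 1.08217 Si and 2.16434 O.
Oxygen sums to 2.88223; scaling by 8/2.88223 = 2.77563 puts the formula on 8 O.
Si: 1.08217 × 2.77563 = 3.004 atoms per formula unit.

3.004 Si apfu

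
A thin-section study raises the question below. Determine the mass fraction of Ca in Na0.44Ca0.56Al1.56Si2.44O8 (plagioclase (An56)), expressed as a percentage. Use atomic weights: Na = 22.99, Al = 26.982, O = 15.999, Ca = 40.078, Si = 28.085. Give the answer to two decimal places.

Formula mass = 0.44×22.99 + 0.56×40.078 + 1.56×26.982 + 2.44×28.085 + 8×15.999 = 271.171 g/mol, of which 22.444 g is Ca.
So Ca makes up 22.444/271.171 = 0.0828 of the mass, i.e. 8.28%.

8.28 weight percent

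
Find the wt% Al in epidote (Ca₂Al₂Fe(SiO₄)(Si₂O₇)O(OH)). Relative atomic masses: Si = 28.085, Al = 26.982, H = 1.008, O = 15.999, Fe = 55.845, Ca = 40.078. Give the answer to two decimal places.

11.17 wt%

M(Ca₂Al₂Fe(SiO₄)(Si₂O₇)O(OH)) = 483.215 g/mol.
Al contributes 2 × 26.982 = 53.964 g per mole.
53.964/483.215 = 0.1117 → 11.17%.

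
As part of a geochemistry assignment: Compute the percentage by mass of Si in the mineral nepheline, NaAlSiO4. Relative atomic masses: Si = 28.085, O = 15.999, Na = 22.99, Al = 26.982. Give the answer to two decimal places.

M(NaAlSiO4) = 142.053 g/mol.
Si contributes 1 × 28.085 = 28.085 g per mole.
28.085/142.053 = 0.1977 → 19.77%.

19.77 weight percent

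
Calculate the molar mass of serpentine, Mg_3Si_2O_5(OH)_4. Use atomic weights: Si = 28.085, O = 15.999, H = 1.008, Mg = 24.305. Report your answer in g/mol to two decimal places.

The formula mass is the sum 3×24.305 + 2×28.085 + 9×15.999 + 4×1.008.

277.11 g/mol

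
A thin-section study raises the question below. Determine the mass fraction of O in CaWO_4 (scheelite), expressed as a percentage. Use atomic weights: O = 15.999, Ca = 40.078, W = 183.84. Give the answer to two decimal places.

22.23 mass %

M(CaWO_4) = 287.914 g/mol.
O contributes 4 × 15.999 = 63.996 g per mole.
63.996/287.914 = 0.2223 → 22.23%.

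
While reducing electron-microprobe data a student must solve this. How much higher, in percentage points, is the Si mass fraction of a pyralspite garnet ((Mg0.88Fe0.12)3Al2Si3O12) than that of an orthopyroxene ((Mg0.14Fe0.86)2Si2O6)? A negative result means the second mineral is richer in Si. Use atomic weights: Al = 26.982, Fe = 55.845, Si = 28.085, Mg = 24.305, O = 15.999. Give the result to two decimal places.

M((Mg0.88Fe0.12)3Al2Si3O12) = 414.476 g/mol, so wt% Si = 84.255/414.476 × 100 = 20.33%.
M((Mg0.14Fe0.86)2Si2O6) = 255.023 g/mol, so wt% Si = 56.170/255.023 × 100 = 22.03%.
20.33 − 22.03 = -1.70 pp.

-1.70 percentage points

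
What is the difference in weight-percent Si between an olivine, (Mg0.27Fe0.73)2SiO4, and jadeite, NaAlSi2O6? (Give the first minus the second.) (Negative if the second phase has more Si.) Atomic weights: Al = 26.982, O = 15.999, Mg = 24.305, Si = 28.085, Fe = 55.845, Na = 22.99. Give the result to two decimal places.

Si in (Mg0.27Fe0.73)2SiO4: molar mass 186.739 g/mol; 1×28.085 = 28.085 g → 15.04 wt%.
Si in NaAlSi2O6: molar mass 202.136 g/mol; 2×28.085 = 56.170 g → 27.79 wt%.
Difference = 15.04 − 27.79 = -12.75 percentage points.

-12.75 percentage points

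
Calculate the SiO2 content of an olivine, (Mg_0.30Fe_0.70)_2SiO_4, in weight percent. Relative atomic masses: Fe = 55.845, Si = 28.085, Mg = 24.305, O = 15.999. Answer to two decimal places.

32.50 wt%

Molar mass of (Mg_0.30Fe_0.70)_2SiO_4 = 0.60*24.305 + 1.40*55.845 + 1*28.085 + 4*15.999 = 184.847 g/mol.
Each formula unit contains 1 Si, equivalent to 1/1 = 1.0000 mol SiO2.
M(SiO2) = 1×28.085 + 2×15.999 = 60.083 g/mol.
Mass of SiO2 per formula unit = 1.0000 × 60.083 = 60.083 g.
SiO2 wt% = 60.083 / 184.847 × 100 = 32.50%.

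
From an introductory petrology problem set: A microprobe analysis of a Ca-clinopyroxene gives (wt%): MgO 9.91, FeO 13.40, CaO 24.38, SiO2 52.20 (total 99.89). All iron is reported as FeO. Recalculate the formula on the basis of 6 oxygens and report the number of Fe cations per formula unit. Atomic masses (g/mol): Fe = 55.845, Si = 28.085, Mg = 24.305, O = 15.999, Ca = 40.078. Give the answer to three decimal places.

0.430 Fe apfu

MgO (M=40.304): mol = 0.24588; Mg = 0.24588, O = 0.24588.
FeO (M=71.844): mol = 0.18652; Fe = 0.18652, O = 0.18652.
CaO (M=56.077): mol = 0.43476; Ca = 0.43476, O = 0.43476.
SiO2 (M=60.083): mol = 0.86880; Si = 0.86880, O = 1.73760.
ΣO = 2.60476; factor = 6/ΣO = 2.30348.
Fe apfu = 0.18652 × 2.30348 = 0.430.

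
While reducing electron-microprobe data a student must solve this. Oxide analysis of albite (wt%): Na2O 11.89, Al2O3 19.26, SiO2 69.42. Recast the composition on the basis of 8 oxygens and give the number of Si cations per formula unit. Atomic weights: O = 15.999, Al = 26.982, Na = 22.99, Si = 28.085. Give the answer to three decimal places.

Na2O (M=61.979): mol = 0.19184; Na = 0.38368, O = 0.19184.
Al2O3 (M=101.961): mol = 0.18890; Al = 0.37780, O = 0.56670.
SiO2 (M=60.083): mol = 1.15540; Si = 1.15540, O = 2.31080.
ΣO = 3.06934; factor = 8/ΣO = 2.60642.
Si apfu = 1.15540 × 2.60642 = 3.011.

3.011 Si apfu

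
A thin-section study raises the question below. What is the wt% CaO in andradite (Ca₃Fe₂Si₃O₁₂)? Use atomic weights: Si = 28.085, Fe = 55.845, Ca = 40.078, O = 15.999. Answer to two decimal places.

Formula mass = 508.167 g/mol.
3 Ca → 3.0000 mol CaO per formula unit; M(CaO) = 56.077, so CaO mass = 168.231 g.
168.231/508.167 × 100 = 33.11 wt%.

33.11 wt%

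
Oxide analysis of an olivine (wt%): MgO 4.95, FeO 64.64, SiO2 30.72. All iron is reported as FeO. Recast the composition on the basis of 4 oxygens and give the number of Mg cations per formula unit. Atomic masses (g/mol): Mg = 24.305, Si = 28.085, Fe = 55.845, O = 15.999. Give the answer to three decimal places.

MgO: 4.95/40.304 = 0.12282 mol → 0.12282 mol Mg, 0.12282 mol O.
FeO: 64.64/71.844 = 0.89973 mol → 0.89973 mol Fe, 0.89973 mol O.
SiO2: 30.72/60.083 = 0.51129 mol → 0.51129 mol Si, 1.02258 mol O.
Total oxygen = 2.04513 mol. Normalization factor = 4/2.04513 = 1.95587.
Mg per 4 O = 0.12282 × 1.95587 = 0.240.

0.240 Mg apfu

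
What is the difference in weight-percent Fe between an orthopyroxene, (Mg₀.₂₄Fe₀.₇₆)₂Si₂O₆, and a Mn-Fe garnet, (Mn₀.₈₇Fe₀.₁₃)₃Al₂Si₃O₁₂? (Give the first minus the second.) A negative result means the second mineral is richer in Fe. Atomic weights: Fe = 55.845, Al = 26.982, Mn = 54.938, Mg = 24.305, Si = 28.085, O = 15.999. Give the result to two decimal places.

Fe in (Mg₀.₂₄Fe₀.₇₆)₂Si₂O₆: molar mass 248.715 g/mol; 1.52×55.845 = 84.884 g → 34.13 wt%.
Fe in (Mn₀.₈₇Fe₀.₁₃)₃Al₂Si₃O₁₂: molar mass 495.375 g/mol; 0.39×55.845 = 21.780 g → 4.40 wt%.
Difference = 34.13 − 4.40 = 29.73 percentage points.

29.73 percentage points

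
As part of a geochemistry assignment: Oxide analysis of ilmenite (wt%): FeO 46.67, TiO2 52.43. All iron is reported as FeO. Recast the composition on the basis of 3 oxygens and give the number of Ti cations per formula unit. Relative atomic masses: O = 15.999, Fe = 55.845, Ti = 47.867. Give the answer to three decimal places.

FeO: 46.67/71.844 = 0.64960 mol → 0.64960 mol Fe, 0.64960 mol O.
TiO2: 52.43/79.865 = 0.65648 mol → 0.65648 mol Ti, 1.31296 mol O.
Total oxygen = 1.96256 mol. Normalization factor = 3/1.96256 = 1.52862.
Ti per 3 O = 0.65648 × 1.52862 = 1.004.

1.004 Ti apfu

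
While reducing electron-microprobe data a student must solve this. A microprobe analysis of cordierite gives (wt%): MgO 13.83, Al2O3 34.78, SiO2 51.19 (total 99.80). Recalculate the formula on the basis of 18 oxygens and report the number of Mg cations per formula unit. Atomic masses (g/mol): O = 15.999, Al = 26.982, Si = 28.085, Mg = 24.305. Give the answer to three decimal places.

MgO: 13.83/40.304 = 0.34314 mol → 0.34314 mol Mg, 0.34314 mol O.
Al2O3: 34.78/101.961 = 0.34111 mol → 0.68222 mol Al, 1.02333 mol O.
SiO2: 51.19/60.083 = 0.85199 mol → 0.85199 mol Si, 1.70398 mol O.
Total oxygen = 3.07045 mol. Normalization factor = 18/3.07045 = 5.86233.
Mg per 18 O = 0.34314 × 5.86233 = 2.012.

2.012 Mg apfu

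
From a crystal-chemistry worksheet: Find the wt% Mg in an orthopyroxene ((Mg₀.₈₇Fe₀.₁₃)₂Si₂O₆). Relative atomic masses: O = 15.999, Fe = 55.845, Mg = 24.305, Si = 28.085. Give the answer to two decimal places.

20.24 weight percent

Formula mass = 1.74*24.305 + 0.26*55.845 + 2*28.085 + 6*15.999 = 208.974 g/mol, of which 42.291 g is Mg.
So Mg makes up 42.291/208.974 = 0.2024 of the mass, i.e. 20.24%.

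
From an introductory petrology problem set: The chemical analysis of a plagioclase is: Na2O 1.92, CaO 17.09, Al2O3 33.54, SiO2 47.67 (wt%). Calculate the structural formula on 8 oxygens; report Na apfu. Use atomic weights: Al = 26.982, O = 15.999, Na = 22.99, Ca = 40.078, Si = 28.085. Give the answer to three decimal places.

Na2O (M=61.979): mol = 0.03098; Na = 0.06196, O = 0.03098.
CaO (M=56.077): mol = 0.30476; Ca = 0.30476, O = 0.30476.
Al2O3 (M=101.961): mol = 0.32895; Al = 0.65790, O = 0.98685.
SiO2 (M=60.083): mol = 0.79340; Si = 0.79340, O = 1.58680.
ΣO = 2.90939; factor = 8/ΣO = 2.74972.
Na apfu = 0.06196 × 2.74972 = 0.170.

0.170 Na apfu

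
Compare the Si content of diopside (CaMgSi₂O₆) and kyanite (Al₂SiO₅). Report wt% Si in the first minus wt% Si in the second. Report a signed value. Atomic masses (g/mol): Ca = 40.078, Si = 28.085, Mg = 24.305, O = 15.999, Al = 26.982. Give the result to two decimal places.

First mineral: 56.170 g Si in 216.547 g formula = 25.94 wt% Si.
Second mineral: 28.085 g Si in 162.044 g formula = 17.33 wt% Si.
25.94% − 17.33% gives a difference of 8.61 percentage points.

8.61 percentage points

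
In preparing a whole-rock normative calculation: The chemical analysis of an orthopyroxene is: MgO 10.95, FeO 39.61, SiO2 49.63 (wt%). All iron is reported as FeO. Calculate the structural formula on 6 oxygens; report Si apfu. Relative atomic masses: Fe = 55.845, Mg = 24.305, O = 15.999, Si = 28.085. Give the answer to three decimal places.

2.002 Si apfu

MgO: 10.95/40.304 = 0.27169 mol → 0.27169 mol Mg, 0.27169 mol O.
FeO: 39.61/71.844 = 0.55133 mol → 0.55133 mol Fe, 0.55133 mol O.
SiO2: 49.63/60.083 = 0.82602 mol → 0.82602 mol Si, 1.65204 mol O.
Total oxygen = 2.47506 mol. Normalization factor = 6/2.47506 = 2.42418.
Si per 6 O = 0.82602 × 2.42418 = 2.002.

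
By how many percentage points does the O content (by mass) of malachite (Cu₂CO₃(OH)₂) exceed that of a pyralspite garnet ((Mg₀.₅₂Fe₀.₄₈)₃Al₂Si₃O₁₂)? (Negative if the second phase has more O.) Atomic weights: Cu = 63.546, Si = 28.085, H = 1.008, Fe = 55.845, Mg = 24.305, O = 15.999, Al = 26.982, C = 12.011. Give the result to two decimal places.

-6.62 percentage points

O in Cu₂CO₃(OH)₂: molar mass 221.114 g/mol; 5×15.999 = 79.995 g → 36.18 wt%.
O in (Mg₀.₅₂Fe₀.₄₈)₃Al₂Si₃O₁₂: molar mass 448.540 g/mol; 12×15.999 = 191.988 g → 42.80 wt%.
Difference = 36.18 − 42.80 = -6.62 percentage points.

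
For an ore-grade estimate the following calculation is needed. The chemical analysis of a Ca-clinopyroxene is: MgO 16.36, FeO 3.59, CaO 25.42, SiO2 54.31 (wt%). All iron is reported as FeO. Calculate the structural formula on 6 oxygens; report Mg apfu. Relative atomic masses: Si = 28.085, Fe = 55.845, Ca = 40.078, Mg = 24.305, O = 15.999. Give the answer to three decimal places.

0.896 Mg apfu

16.36 wt% MgO ÷ 40.304 g/mol = 0.40592 mol, giving 0.40592 Mg and 0.40592 O.
3.59 wt% FeO ÷ 71.844 g/mol = 0.04997 mol, giving 0.04997 Fe and 0.04997 O.
25.42 wt% CaO ÷ 56.077 g/mol = 0.45331 mol, giving 0.45331 Ca and 0.45331 O.
54.31 wt% SiO2 ÷ 60.083 g/mol = 0.90392 mol, giving 0.90392 Si and 1.80784 O.
Oxygen sums to 2.71704; scaling by 6/2.71704 = 2.20829 puts the formula on 6 O.
Mg: 0.40592 × 2.20829 = 0.896 atoms per formula unit.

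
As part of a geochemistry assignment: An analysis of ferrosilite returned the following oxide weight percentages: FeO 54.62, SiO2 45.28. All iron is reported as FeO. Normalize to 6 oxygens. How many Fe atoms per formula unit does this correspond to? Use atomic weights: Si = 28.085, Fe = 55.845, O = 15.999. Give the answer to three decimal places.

2.012 Fe apfu

FeO (M=71.844): mol = 0.76026; Fe = 0.76026, O = 0.76026.
SiO2 (M=60.083): mol = 0.75362; Si = 0.75362, O = 1.50724.
ΣO = 2.26750; factor = 6/ΣO = 2.64609.
Fe apfu = 0.76026 × 2.64609 = 2.012.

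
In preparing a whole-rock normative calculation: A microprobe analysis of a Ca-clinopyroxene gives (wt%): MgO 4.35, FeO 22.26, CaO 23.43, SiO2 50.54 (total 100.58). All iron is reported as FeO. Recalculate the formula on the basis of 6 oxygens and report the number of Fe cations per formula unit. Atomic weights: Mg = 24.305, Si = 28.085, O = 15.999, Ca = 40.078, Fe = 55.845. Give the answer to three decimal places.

4.35 wt% MgO ÷ 40.304 g/mol = 0.10793 mol, giving 0.10793 Mg and 0.10793 O.
22.26 wt% FeO ÷ 71.844 g/mol = 0.30984 mol, giving 0.30984 Fe and 0.30984 O.
23.43 wt% CaO ÷ 56.077 g/mol = 0.41782 mol, giving 0.41782 Ca and 0.41782 O.
50.54 wt% SiO2 ÷ 60.083 g/mol = 0.84117 mol, giving 0.84117 Si and 1.68234 O.
Oxygen sums to 2.51793; scaling by 6/2.51793 = 2.38291 puts the formula on 6 O.
Fe: 0.30984 × 2.38291 = 0.738 atoms per formula unit.

0.738 Fe apfu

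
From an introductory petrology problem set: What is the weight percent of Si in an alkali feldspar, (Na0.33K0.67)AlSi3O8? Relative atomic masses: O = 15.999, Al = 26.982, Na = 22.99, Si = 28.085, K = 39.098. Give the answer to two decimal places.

M((Na0.33K0.67)AlSi3O8) = 273.011 g/mol.
Si contributes 3 × 28.085 = 84.255 g per mole.
84.255/273.011 = 0.3086 → 30.86%.

30.86 wt%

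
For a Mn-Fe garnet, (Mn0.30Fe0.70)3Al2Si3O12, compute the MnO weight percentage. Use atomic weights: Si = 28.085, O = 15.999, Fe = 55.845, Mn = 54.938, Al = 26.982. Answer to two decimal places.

12.85 wt%

Formula mass = 496.926 g/mol.
0.90 Mn → 0.9000 mol MnO per formula unit; M(MnO) = 70.937, so MnO mass = 63.843 g.
63.843/496.926 × 100 = 12.85 wt%.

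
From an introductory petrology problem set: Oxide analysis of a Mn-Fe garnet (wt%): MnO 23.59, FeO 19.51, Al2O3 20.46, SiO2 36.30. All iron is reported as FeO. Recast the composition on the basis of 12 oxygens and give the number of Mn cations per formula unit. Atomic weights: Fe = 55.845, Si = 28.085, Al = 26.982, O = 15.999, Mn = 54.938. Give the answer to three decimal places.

1.653 Mn apfu

MnO (M=70.937): mol = 0.33255; Mn = 0.33255, O = 0.33255.
FeO (M=71.844): mol = 0.27156; Fe = 0.27156, O = 0.27156.
Al2O3 (M=101.961): mol = 0.20066; Al = 0.40132, O = 0.60198.
SiO2 (M=60.083): mol = 0.60416; Si = 0.60416, O = 1.20832.
ΣO = 2.41441; factor = 12/ΣO = 4.97016.
Mn apfu = 0.33255 × 4.97016 = 1.653.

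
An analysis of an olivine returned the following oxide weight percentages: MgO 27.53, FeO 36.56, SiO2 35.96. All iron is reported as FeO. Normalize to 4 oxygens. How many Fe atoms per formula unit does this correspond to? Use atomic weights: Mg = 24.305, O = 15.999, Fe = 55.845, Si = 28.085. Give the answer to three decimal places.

27.53 wt% MgO ÷ 40.304 g/mol = 0.68306 mol, giving 0.68306 Mg and 0.68306 O.
36.56 wt% FeO ÷ 71.844 g/mol = 0.50888 mol, giving 0.50888 Fe and 0.50888 O.
35.96 wt% SiO2 ÷ 60.083 g/mol = 0.59851 mol, giving 0.59851 Si and 1.19702 O.
Oxygen sums to 2.38896; scaling by 4/2.38896 = 1.67437 puts the formula on 4 O.
Fe: 0.50888 × 1.67437 = 0.852 atoms per formula unit.

0.852 Fe apfu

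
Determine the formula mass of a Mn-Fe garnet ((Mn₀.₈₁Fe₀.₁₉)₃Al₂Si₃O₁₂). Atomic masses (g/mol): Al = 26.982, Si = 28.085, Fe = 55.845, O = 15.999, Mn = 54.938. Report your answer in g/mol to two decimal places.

495.54 g/mol

M = 2.43*54.938 + 0.57*55.845 + 2*26.982 + 3*28.085 + 12*15.999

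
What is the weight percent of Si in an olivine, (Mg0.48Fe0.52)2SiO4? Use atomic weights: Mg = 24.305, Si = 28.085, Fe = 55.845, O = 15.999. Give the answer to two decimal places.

16.19 wt%

Formula mass = 0.96×24.305 + 1.04×55.845 + 1×28.085 + 4×15.999 = 173.493 g/mol, of which 28.085 g is Si.
So Si makes up 28.085/173.493 = 0.1619 of the mass, i.e. 16.19%.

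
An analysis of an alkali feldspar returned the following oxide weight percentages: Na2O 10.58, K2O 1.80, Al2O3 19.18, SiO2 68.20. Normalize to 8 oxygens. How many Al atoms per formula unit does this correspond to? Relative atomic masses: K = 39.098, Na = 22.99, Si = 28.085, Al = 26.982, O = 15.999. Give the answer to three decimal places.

Na2O (M=61.979): mol = 0.17070; Na = 0.34140, O = 0.17070.
K2O (M=94.195): mol = 0.01911; K = 0.03822, O = 0.01911.
Al2O3 (M=101.961): mol = 0.18811; Al = 0.37622, O = 0.56433.
SiO2 (M=60.083): mol = 1.13510; Si = 1.13510, O = 2.27020.
ΣO = 3.02434; factor = 8/ΣO = 2.64521.
Al apfu = 0.37622 × 2.64521 = 0.995.

0.995 Al apfu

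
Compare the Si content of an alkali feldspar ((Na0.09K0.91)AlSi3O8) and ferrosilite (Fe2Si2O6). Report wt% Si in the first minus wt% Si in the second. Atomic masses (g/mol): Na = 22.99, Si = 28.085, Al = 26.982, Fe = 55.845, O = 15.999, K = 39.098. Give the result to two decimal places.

M((Na0.09K0.91)AlSi3O8) = 276.877 g/mol, so wt% Si = 84.255/276.877 × 100 = 30.43%.
M(Fe2Si2O6) = 263.854 g/mol, so wt% Si = 56.170/263.854 × 100 = 21.29%.
30.43 − 21.29 = 9.14 pp.

9.14 percentage points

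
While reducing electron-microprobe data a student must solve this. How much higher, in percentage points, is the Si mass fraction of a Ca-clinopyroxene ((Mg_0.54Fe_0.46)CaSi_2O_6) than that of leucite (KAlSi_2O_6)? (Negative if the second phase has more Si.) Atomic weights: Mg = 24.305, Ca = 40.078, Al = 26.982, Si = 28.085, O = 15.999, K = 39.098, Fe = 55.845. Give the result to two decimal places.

-1.43 percentage points

Si in (Mg_0.54Fe_0.46)CaSi_2O_6: molar mass 231.055 g/mol; 2×28.085 = 56.170 g → 24.31 wt%.
Si in KAlSi_2O_6: molar mass 218.244 g/mol; 2×28.085 = 56.170 g → 25.74 wt%.
Difference = 24.31 − 25.74 = -1.43 percentage points.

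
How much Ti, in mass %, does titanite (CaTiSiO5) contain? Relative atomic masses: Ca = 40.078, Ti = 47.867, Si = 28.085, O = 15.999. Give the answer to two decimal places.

Formula mass = 1*40.078 + 1*47.867 + 1*28.085 + 5*15.999 = 196.025 g/mol, of which 47.867 g is Ti.
So Ti makes up 47.867/196.025 = 0.2442 of the mass, i.e. 24.42%.

24.42 mass %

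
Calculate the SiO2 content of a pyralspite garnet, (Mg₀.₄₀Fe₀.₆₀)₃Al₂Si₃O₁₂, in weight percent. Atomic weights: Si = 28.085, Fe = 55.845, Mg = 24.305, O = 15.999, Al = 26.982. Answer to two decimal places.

Molar mass of (Mg₀.₄₀Fe₀.₆₀)₃Al₂Si₃O₁₂ = 1.20·24.305 + 1.80·55.845 + 2·26.982 + 3·28.085 + 12·15.999 = 459.894 g/mol.
Each formula unit contains 3 Si, equivalent to 3/1 = 3.0000 mol SiO2.
M(SiO2) = 1×28.085 + 2×15.999 = 60.083 g/mol.
Mass of SiO2 per formula unit = 3.0000 × 60.083 = 180.249 g.
SiO2 wt% = 180.249 / 459.894 × 100 = 39.19%.

39.19 wt%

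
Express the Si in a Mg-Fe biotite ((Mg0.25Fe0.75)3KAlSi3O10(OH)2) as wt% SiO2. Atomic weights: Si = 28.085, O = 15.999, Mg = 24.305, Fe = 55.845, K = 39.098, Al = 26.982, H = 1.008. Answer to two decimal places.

Molar mass of (Mg0.25Fe0.75)3KAlSi3O10(OH)2 = 0.75×24.305 + 2.25×55.845 + 1×39.098 + 1×26.982 + 3×28.085 + 12×15.999 + 2×1.008 = 488.219 g/mol.
Each formula unit contains 3 Si, equivalent to 3/1 = 3.0000 mol SiO2.
M(SiO2) = 1×28.085 + 2×15.999 = 60.083 g/mol.
Mass of SiO2 per formula unit = 3.0000 × 60.083 = 180.249 g.
SiO2 wt% = 180.249 / 488.219 × 100 = 36.92%.

36.92 wt%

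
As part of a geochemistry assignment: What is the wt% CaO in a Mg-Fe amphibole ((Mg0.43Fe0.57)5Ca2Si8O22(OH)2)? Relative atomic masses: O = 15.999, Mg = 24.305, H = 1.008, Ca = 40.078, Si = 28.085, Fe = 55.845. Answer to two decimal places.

Molar mass of (Mg0.43Fe0.57)5Ca2Si8O22(OH)2 = 2.15·24.305 + 2.85·55.845 + 2·40.078 + 8·28.085 + 24·15.999 + 2·1.008 = 902.242 g/mol.
Each formula unit contains 2 Ca, equivalent to 2/1 = 2.0000 mol CaO.
M(CaO) = 1×40.078 + 1×15.999 = 56.077 g/mol.
Mass of CaO per formula unit = 2.0000 × 56.077 = 112.154 g.
CaO wt% = 112.154 / 902.242 × 100 = 12.43%.

12.43 wt%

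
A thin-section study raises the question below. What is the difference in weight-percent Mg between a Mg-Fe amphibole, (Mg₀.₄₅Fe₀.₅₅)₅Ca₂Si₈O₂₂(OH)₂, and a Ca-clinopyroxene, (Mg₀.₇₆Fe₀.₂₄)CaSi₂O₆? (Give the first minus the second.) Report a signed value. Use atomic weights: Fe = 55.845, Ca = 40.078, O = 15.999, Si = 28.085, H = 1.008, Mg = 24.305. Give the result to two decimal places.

-2.16 percentage points

M((Mg₀.₄₅Fe₀.₅₅)₅Ca₂Si₈O₂₂(OH)₂) = 899.088 g/mol, so wt% Mg = 54.686/899.088 × 100 = 6.08%.
M((Mg₀.₇₆Fe₀.₂₄)CaSi₂O₆) = 224.117 g/mol, so wt% Mg = 18.472/224.117 × 100 = 8.24%.
6.08 − 8.24 = -2.16 pp.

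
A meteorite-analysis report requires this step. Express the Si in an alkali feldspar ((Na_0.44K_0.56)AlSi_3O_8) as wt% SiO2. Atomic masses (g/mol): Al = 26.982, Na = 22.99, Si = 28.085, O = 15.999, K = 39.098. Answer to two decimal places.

66.45 wt%

Molar mass of (Na_0.44K_0.56)AlSi_3O_8 = 0.44·22.99 + 0.56·39.098 + 1·26.982 + 3·28.085 + 8·15.999 = 271.239 g/mol.
Each formula unit contains 3 Si, equivalent to 3/1 = 3.0000 mol SiO2.
M(SiO2) = 1×28.085 + 2×15.999 = 60.083 g/mol.
Mass of SiO2 per formula unit = 3.0000 × 60.083 = 180.249 g.
SiO2 wt% = 180.249 / 271.239 × 100 = 66.45%.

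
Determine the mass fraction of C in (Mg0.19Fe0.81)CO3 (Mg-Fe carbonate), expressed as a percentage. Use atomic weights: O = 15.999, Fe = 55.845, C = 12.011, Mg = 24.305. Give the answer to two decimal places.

Formula mass = 0.19×24.305 + 0.81×55.845 + 1×12.011 + 3×15.999 = 109.860 g/mol, of which 12.011 g is C.
So C makes up 12.011/109.860 = 0.1093 of the mass, i.e. 10.93%.

10.93 wt%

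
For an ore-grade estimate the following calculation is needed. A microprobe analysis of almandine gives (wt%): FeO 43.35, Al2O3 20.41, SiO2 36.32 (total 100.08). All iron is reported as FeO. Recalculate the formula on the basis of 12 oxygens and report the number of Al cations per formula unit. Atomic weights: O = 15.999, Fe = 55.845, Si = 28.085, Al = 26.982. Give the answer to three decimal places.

1.991 Al apfu

43.35 wt% FeO ÷ 71.844 g/mol = 0.60339 mol, giving 0.60339 Fe and 0.60339 O.
20.41 wt% Al2O3 ÷ 101.961 g/mol = 0.20017 mol, giving 0.40034 Al and 0.60051 O.
36.32 wt% SiO2 ÷ 60.083 g/mol = 0.60450 mol, giving 0.60450 Si and 1.20900 O.
Oxygen sums to 2.41290; scaling by 12/2.41290 = 4.97327 puts the formula on 12 O.
Al: 0.40034 × 4.97327 = 1.991 atoms per formula unit.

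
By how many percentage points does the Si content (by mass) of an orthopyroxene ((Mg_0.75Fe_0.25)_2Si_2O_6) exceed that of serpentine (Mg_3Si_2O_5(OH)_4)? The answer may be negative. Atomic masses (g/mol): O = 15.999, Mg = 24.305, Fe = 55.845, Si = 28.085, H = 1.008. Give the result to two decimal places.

5.67 percentage points

First mineral: 56.170 g Si in 216.544 g formula = 25.94 wt% Si.
Second mineral: 56.170 g Si in 277.108 g formula = 20.27 wt% Si.
25.94% − 20.27% gives a difference of 5.67 percentage points.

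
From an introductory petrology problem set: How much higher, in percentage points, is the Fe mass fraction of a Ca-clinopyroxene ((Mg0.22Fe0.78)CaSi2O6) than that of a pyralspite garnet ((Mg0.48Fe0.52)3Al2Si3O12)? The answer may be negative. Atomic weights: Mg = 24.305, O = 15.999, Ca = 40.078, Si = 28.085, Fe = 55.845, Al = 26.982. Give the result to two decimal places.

Fe in (Mg0.22Fe0.78)CaSi2O6: molar mass 241.148 g/mol; 0.78×55.845 = 43.559 g → 18.06 wt%.
Fe in (Mg0.48Fe0.52)3Al2Si3O12: molar mass 452.324 g/mol; 1.56×55.845 = 87.118 g → 19.26 wt%.
Difference = 18.06 − 19.26 = -1.20 percentage points.

-1.20 percentage points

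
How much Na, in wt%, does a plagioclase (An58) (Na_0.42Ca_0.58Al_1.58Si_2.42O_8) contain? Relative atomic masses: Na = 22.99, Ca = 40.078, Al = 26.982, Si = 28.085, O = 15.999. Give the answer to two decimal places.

3.56 wt%

Molar mass of Na_0.42Ca_0.58Al_1.58Si_2.42O_8: 0.42*22.99 + 0.58*40.078 + 1.58*26.982 + 2.42*28.085 + 8*15.999 = 271.490 g/mol.
Mass of Na per formula unit: 0.42 × 22.99 = 9.656 g.
Weight fraction Na = 9.656 / 271.490 = 0.0356.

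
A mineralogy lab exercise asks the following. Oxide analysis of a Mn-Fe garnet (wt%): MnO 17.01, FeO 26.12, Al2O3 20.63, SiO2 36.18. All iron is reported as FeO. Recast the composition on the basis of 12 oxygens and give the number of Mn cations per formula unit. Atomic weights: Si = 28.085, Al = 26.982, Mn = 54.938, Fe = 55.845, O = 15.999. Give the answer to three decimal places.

17.01 wt% MnO ÷ 70.937 g/mol = 0.23979 mol, giving 0.23979 Mn and 0.23979 O.
26.12 wt% FeO ÷ 71.844 g/mol = 0.36357 mol, giving 0.36357 Fe and 0.36357 O.
20.63 wt% Al2O3 ÷ 101.961 g/mol = 0.20233 mol, giving 0.40466 Al and 0.60699 O.
36.18 wt% SiO2 ÷ 60.083 g/mol = 0.60217 mol, giving 0.60217 Si and 1.20434 O.
Oxygen sums to 2.41469; scaling by 12/2.41469 = 4.96958 puts the formula on 12 O.
Mn: 0.23979 × 4.96958 = 1.192 atoms per formula unit.

1.192 Mn apfu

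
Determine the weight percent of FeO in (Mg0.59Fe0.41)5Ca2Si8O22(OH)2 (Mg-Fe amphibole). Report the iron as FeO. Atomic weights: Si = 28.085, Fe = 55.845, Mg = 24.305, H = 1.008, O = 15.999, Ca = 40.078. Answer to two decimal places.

16.79 wt%

M((Mg0.59Fe0.41)5Ca2Si8O22(OH)2) = 877.010 g/mol; M(FeO) = 71.844 g/mol.
Moles FeO per formula unit = 2.05 Fe ÷ 1 = 2.0500.
FeO fraction = (2.0500 × 71.844) / 877.010 = 147.280/877.010 = 0.1679.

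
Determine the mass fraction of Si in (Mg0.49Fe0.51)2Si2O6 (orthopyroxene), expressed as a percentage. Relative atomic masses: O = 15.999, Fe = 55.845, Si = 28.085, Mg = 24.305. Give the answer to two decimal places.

Molar mass of (Mg0.49Fe0.51)2Si2O6: 0.98*24.305 + 1.02*55.845 + 2*28.085 + 6*15.999 = 232.945 g/mol.
Mass of Si per formula unit: 2 × 28.085 = 56.170 g.
Weight fraction Si = 56.170 / 232.945 = 0.2411.

24.11 weight percent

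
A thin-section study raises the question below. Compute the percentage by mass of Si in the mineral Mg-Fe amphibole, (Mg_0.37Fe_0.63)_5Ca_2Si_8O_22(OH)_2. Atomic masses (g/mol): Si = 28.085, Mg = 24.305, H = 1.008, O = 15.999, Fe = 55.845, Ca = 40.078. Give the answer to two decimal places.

Formula mass = 1.85·24.305 + 3.15·55.845 + 2·40.078 + 8·28.085 + 24·15.999 + 2·1.008 = 911.704 g/mol, of which 224.680 g is Si.
So Si makes up 224.680/911.704 = 0.2464 of the mass, i.e. 24.64%.

24.64 mass %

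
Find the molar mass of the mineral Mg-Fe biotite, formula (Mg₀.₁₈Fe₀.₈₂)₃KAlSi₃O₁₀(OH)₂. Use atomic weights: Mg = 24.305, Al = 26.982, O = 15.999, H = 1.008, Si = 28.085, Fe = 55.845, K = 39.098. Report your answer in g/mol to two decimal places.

494.84 g/mol

The formula mass is the sum 0.54(24.305) + 2.46(55.845) + 1(39.098) + 1(26.982) + 3(28.085) + 12(15.999) + 2(1.008).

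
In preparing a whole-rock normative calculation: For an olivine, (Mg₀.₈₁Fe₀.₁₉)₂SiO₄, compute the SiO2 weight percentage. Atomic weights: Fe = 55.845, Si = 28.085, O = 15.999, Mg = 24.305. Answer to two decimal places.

Molar mass of (Mg₀.₈₁Fe₀.₁₉)₂SiO₄ = 1.62·24.305 + 0.38·55.845 + 1·28.085 + 4·15.999 = 152.676 g/mol.
Each formula unit contains 1 Si, equivalent to 1/1 = 1.0000 mol SiO2.
M(SiO2) = 1×28.085 + 2×15.999 = 60.083 g/mol.
Mass of SiO2 per formula unit = 1.0000 × 60.083 = 60.083 g.
SiO2 wt% = 60.083 / 152.676 × 100 = 39.35%.

39.35 wt%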